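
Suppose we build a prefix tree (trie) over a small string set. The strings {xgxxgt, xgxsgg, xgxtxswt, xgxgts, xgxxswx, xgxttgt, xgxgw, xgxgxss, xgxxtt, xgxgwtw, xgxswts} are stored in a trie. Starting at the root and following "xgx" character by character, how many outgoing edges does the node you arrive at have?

4

Follow the path "xgx" to its node, then look at its outgoing edges.
Distinct next characters after "xgx": g, s, t, x.
That node has 4 child edges.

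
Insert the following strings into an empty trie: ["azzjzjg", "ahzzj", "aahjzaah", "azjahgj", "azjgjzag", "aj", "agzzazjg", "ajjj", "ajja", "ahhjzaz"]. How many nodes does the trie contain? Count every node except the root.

44

Trace insertions, counting only characters that open a new branch:
  "azzjzjg" → 7 new (a, z, z, j, z, j, g)
  "ahzzj" → prefix "a" already present; 4 new (h, z, z, j)
  "aahjzaah" → prefix "a" already present; 7 new (a, h, j, z, a, a, h)
  "azjahgj" → prefix "az" already present; 5 new (j, a, h, g, j)
  "azjgjzag" → prefix "azj" already present; 5 new (g, j, z, a, g)
  "aj" → prefix "a" already present; 1 new (j)
  "agzzazjg" → prefix "a" already present; 7 new (g, z, z, a, z, j, g)
  "ajjj" → prefix "aj" already present; 2 new (j, j)
  "ajja" → prefix "ajj" already present; 1 new (a)
  "ahhjzaz" → prefix "ah" already present; 5 new (h, j, z, a, z)
Total nodes = 7 + 4 + 7 + 5 + 5 + 1 + 7 + 2 + 1 + 5 = 44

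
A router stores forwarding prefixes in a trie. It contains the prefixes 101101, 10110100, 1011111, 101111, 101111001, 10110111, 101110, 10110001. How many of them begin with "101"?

Filter for entries beginning with "101":
Words under "101": 10110001, 101101, 10110100, 10110111, 101110, 101111, 101111001, 1011111
Count: 8

8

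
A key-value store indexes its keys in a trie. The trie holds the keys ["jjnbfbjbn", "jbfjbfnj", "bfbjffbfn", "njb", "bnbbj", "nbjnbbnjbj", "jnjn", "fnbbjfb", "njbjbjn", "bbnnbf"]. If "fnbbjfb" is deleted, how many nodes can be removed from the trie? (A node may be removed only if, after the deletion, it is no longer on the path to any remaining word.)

7

After clearing the end-marker at "fnbbjfb", prune upward until reaching a node still needed by another word.
No other word shares any prefix with "fnbbjfb", so all 7 of its nodes go.
Nodes removed: 7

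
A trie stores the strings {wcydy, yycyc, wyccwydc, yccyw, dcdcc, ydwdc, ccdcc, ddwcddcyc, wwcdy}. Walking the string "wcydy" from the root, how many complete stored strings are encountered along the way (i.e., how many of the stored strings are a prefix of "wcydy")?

1

Check each prefix of "wcydy" against the stored set — each match is an end-marker on the path.
Prefixes of the query that are stored words: "wcydy"
Count: 1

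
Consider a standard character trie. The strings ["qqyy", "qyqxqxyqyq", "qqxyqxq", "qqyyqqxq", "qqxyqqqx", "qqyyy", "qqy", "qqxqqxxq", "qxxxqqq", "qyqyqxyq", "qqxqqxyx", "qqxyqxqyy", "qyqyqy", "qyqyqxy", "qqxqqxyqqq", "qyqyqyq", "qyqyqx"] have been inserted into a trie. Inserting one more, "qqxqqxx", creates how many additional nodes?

0

Every character of "qqxqqxx" already lies on an existing path (it is a prefix of some stored word).
No new nodes are needed: 0.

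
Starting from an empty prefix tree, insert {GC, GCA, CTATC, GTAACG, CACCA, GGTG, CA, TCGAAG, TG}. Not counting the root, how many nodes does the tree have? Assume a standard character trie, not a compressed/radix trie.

Count nodes per top-level branch (shared prefixes stored once):
  'C'-branch (CA, CACCA, CTATC): 9 nodes
  'G'-branch (GC, GCA, GGTG, GTAACG): 11 nodes
  'T'-branch (TCGAAG, TG): 7 nodes
Sum: 27

27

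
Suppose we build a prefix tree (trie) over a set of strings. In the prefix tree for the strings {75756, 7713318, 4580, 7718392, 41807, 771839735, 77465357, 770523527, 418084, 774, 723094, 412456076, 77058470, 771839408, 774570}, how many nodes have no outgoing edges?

14

Leaves are exactly the stored words that no other stored word extends.
Those words: "412456076", "41807", "418084", "4580", "723094", "75756", "770523527", "77058470", "7713318", "7718392", "771839408", "771839735", "774570", "77465357"
Leaf count: 14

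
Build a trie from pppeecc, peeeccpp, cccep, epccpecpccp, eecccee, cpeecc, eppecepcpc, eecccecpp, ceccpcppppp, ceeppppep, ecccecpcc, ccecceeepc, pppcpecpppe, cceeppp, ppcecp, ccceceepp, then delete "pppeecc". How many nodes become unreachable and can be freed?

Walk "pppeecc" from the leaf back toward the root, removing each node that no remaining word uses.
The suffix "eecc" (4 nodes) is used only by "pppeecc"; the node for "ppp" still has the child "c", so pruning stops there.
Nodes removed: 4

4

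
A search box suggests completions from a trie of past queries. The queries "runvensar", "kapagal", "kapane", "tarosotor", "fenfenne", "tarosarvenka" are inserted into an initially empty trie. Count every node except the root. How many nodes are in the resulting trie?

42

Count nodes per top-level branch (shared prefixes stored once):
  'f'-branch (fenfenne): 8 nodes
  'k'-branch (kapagal, kapane): 9 nodes
  'r'-branch (runvensar): 9 nodes
  't'-branch (tarosarvenka, tarosotor): 16 nodes
Sum: 42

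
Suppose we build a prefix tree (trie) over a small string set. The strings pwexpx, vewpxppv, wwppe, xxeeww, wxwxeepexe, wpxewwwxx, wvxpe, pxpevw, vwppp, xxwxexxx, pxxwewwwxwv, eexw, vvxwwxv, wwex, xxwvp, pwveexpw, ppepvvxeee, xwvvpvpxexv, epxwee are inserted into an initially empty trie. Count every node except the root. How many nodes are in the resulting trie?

Insert word by word; a character creates a node only if that edge doesn't already exist:
  "pwexpx" → 6 new (p, w, e, x, p, x)
  "vewpxppv" → 8 new (v, e, w, p, x, p, p, v)
  "wwppe" → 5 new (w, w, p, p, e)
  "xxeeww" → 6 new (x, x, e, e, w, w)
  "wxwxeepexe" → prefix "w" already present; 9 new (x, w, x, e, e, p, e, x, e)
  "wpxewwwxx" → prefix "w" already present; 8 new (p, x, e, w, w, w, x, x)
  "wvxpe" → prefix "w" already present; 4 new (v, x, p, e)
  "pxpevw" → prefix "p" already present; 5 new (x, p, e, v, w)
  "vwppp" → prefix "v" already present; 4 new (w, p, p, p)
  "xxwxexxx" → prefix "xx" already present; 6 new (w, x, e, x, x, x)
  "pxxwewwwxwv" → prefix "px" already present; 9 new (x, w, e, w, w, w, x, w, v)
  "eexw" → 4 new (e, e, x, w)
  "vvxwwxv" → prefix "v" already present; 6 new (v, x, w, w, x, v)
  "wwex" → prefix "ww" already present; 2 new (e, x)
  "xxwvp" → prefix "xxw" already present; 2 new (v, p)
  "pwveexpw" → prefix "pw" already present; 6 new (v, e, e, x, p, w)
  "ppepvvxeee" → prefix "p" already present; 9 new (p, e, p, v, v, x, e, e, e)
  "xwvvpvpxexv" → prefix "x" already present; 10 new (w, v, v, p, v, p, x, e, x, v)
  "epxwee" → prefix "e" already present; 5 new (p, x, w, e, e)
Total nodes = 6 + 8 + 5 + 6 + 9 + 8 + 4 + 5 + 4 + 6 + 9 + 4 + 6 + 2 + 2 + 6 + 9 + 10 + 5 = 114

114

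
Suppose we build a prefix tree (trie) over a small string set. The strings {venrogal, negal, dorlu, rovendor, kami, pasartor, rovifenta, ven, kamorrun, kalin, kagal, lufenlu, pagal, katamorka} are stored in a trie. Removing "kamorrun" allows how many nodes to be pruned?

5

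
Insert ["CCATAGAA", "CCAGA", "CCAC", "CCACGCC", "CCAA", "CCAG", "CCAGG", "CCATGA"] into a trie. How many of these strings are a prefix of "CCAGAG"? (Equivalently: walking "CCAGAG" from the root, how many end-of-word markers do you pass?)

2

Walk "CCAGAG" from the root; an end-of-word marker is hit whenever a stored word is a prefix of "CCAGAG".
Prefixes of the query that are stored words: "CCAG", "CCAGA"
Count: 2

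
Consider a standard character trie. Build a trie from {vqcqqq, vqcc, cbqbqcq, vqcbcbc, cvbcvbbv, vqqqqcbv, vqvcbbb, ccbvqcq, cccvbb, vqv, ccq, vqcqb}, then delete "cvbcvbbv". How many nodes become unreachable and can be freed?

A node on "cvbcvbbv"'s path can go only if nothing else ends at it or branches off below it.
The suffix "vbcvbbv" (7 nodes) is used only by "cvbcvbbv"; the node for "c" still has the child "b", so pruning stops there.
Nodes removed: 7

7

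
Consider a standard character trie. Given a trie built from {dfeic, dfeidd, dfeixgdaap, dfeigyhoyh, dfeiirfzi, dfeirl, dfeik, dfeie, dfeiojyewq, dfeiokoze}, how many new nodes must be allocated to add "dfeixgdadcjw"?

4

"dfeixgda" is already a path in the trie; the remaining "dcjw" must be added.
New nodes needed: |"dfeixgdadcjw"| − 8 = 12 − 8 = 4.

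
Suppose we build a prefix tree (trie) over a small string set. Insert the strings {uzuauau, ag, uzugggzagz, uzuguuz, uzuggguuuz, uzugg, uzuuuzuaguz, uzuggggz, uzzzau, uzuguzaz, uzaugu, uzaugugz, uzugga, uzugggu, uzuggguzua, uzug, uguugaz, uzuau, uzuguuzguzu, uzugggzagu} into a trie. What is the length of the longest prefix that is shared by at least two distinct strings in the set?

The deepest shared node is where two words last agree before diverging.
e.g. "uzugggzagu" and "uzugggzagz" share the prefix "uzugggzag" of length 9; no pair shares a longer one.
Longest shared-prefix length: 9

9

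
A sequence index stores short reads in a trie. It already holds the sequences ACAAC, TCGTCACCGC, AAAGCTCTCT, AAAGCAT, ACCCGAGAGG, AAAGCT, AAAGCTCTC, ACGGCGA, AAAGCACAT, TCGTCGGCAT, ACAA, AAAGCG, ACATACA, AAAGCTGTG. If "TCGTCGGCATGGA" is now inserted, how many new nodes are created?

3

The longest prefix of "TCGTCGGCATGGA" already in the trie is "TCGTCGGCAT" (length 10).
Each of the 3 remaining characters creates one node.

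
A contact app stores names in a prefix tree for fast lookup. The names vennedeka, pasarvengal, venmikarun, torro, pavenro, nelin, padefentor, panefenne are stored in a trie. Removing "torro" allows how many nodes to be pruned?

After clearing the end-marker at "torro", prune upward until reaching a node still needed by another word.
No other word shares any prefix with "torro", so all 5 of its nodes go.
Nodes removed: 5

5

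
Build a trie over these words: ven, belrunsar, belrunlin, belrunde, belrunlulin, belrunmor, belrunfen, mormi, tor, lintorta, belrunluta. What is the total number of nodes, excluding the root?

For each word, the new-node count is its length minus the longest prefix already in the trie:
  "ven" → 3 new (v, e, n)
  "belrunsar" → 9 new (b, e, l, r, u, n, s, a, r)
  "belrunlin" → prefix "belrun" already present; 3 new (l, i, n)
  "belrunde" → prefix "belrun" already present; 2 new (d, e)
  "belrunlulin" → prefix "belrunl" already present; 4 new (u, l, i, n)
  "belrunmor" → prefix "belrun" already present; 3 new (m, o, r)
  "belrunfen" → prefix "belrun" already present; 3 new (f, e, n)
  "mormi" → 5 new (m, o, r, m, i)
  "tor" → 3 new (t, o, r)
  "lintorta" → 8 new (l, i, n, t, o, r, t, a)
  "belrunluta" → prefix "belrunlu" already present; 2 new (t, a)
Total nodes = 3 + 9 + 3 + 2 + 4 + 3 + 3 + 5 + 3 + 8 + 2 = 45

45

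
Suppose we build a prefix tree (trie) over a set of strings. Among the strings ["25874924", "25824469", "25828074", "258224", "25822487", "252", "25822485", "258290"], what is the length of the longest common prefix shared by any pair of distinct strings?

7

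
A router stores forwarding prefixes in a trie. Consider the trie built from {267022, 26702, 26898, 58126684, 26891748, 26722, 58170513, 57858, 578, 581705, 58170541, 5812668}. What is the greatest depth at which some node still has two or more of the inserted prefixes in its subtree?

The deepest shared node is where two words last agree before diverging.
e.g. "5812668" and "58126684" share the prefix "5812668" of length 7; no pair shares a longer one.
Longest shared-prefix length: 7

7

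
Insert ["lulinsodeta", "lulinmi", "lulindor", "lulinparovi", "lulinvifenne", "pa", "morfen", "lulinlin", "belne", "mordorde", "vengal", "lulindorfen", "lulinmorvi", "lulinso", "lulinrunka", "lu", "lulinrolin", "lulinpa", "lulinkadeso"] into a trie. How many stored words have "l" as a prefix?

14

Walk to "l"; the words in its subtree are exactly those with that prefix.
Words under "l": lu, lulindor, lulindorfen, lulinkadeso, lulinlin, lulinmi, lulinmorvi, lulinpa, lulinparovi, lulinrolin, lulinrunka, lulinso, lulinsodeta, lulinvifenne
Count: 14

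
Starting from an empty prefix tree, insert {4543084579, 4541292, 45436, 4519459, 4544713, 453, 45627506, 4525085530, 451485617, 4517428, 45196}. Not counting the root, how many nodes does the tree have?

Trace insertions, counting only characters that open a new branch:
  "4543084579" → 10 new (4, 5, 4, 3, 0, 8, 4, 5, 7, 9)
  "4541292" → prefix "454" already present; 4 new (1, 2, 9, 2)
  "45436" → prefix "4543" already present; 1 new (6)
  "4519459" → prefix "45" already present; 5 new (1, 9, 4, 5, 9)
  "4544713" → prefix "454" already present; 4 new (4, 7, 1, 3)
  "453" → prefix "45" already present; 1 new (3)
  "45627506" → prefix "45" already present; 6 new (6, 2, 7, 5, 0, 6)
  "4525085530" → prefix "45" already present; 8 new (2, 5, 0, 8, 5, 5, 3, 0)
  "451485617" → prefix "451" already present; 6 new (4, 8, 5, 6, 1, 7)
  "4517428" → prefix "451" already present; 4 new (7, 4, 2, 8)
  "45196" → prefix "4519" already present; 1 new (6)
Total nodes = 10 + 4 + 1 + 5 + 4 + 1 + 6 + 8 + 6 + 4 + 1 = 50

50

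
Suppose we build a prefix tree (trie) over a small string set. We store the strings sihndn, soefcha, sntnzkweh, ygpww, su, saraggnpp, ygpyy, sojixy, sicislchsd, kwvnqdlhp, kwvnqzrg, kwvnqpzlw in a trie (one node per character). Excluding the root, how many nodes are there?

Count nodes per top-level branch (shared prefixes stored once):
  'k'-branch (kwvnqdlhp, kwvnqpzlw, kwvnqzrg): 16 nodes
  's'-branch (saraggnpp, sicislchsd, sihndn, sntnzkweh, soefcha, sojixy, su): 41 nodes
  'y'-branch (ygpww, ygpyy): 7 nodes
Sum: 64

64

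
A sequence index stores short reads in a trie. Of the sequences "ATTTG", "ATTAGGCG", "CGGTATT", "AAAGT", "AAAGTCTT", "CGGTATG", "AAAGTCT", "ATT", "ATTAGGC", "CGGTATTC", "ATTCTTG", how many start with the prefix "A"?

Traverse to the node for "A", then collect every word in that subtree.
Matches: "AAAGT", "AAAGTCT", "AAAGTCTT", "ATT", "ATTAGGC", "ATTAGGCG", "ATTCTTG", "ATTTG"
Count: 8

8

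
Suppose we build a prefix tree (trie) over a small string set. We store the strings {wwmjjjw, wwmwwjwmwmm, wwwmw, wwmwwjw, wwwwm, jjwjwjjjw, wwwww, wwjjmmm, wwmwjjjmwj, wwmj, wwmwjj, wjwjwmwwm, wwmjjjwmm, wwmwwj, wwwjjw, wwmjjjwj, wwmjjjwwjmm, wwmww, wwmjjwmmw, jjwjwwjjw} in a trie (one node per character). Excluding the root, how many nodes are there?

For each word, the new-node count is its length minus the longest prefix already in the trie:
  "wwmjjjw" → 7 new (w, w, m, j, j, j, w)
  "wwmwwjwmwmm" → prefix "wwm" already present; 8 new (w, w, j, w, m, w, m, m)
  "wwwmw" → prefix "ww" already present; 3 new (w, m, w)
  "wwmwwjw" → prefix "wwmwwjw" already present; 0 new (none)
  "wwwwm" → prefix "www" already present; 2 new (w, m)
  "jjwjwjjjw" → 9 new (j, j, w, j, w, j, j, j, w)
  "wwwww" → prefix "wwww" already present; 1 new (w)
  "wwjjmmm" → prefix "ww" already present; 5 new (j, j, m, m, m)
  "wwmwjjjmwj" → prefix "wwmw" already present; 6 new (j, j, j, m, w, j)
  "wwmj" → prefix "wwmj" already present; 0 new (none)
  "wwmwjj" → prefix "wwmwjj" already present; 0 new (none)
  "wjwjwmwwm" → prefix "w" already present; 8 new (j, w, j, w, m, w, w, m)
  "wwmjjjwmm" → prefix "wwmjjjw" already present; 2 new (m, m)
  "wwmwwj" → prefix "wwmwwj" already present; 0 new (none)
  "wwwjjw" → prefix "www" already present; 3 new (j, j, w)
  "wwmjjjwj" → prefix "wwmjjjw" already present; 1 new (j)
  "wwmjjjwwjmm" → prefix "wwmjjjw" already present; 4 new (w, j, m, m)
  "wwmww" → prefix "wwmww" already present; 0 new (none)
  "wwmjjwmmw" → prefix "wwmjj" already present; 4 new (w, m, m, w)
  "jjwjwwjjw" → prefix "jjwjw" already present; 4 new (w, j, j, w)
Total nodes = 7 + 8 + 3 + 0 + 2 + 9 + 1 + 5 + 6 + 0 + 0 + 8 + 2 + 0 + 3 + 1 + 4 + 0 + 4 + 4 = 67

67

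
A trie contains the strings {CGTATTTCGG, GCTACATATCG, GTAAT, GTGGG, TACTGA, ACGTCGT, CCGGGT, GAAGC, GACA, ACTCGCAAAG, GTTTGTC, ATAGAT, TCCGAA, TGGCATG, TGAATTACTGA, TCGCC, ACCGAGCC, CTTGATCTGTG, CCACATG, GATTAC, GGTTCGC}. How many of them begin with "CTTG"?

1

Walk to "CTTG"; the words in its subtree are exactly those with that prefix.
Matches: "CTTGATCTGTG"
Count: 1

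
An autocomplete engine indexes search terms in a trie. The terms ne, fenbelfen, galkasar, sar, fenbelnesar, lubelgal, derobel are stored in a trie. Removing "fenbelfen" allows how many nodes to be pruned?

3

Walk "fenbelfen" from the leaf back toward the root, removing each node that no remaining word uses.
The suffix "fen" (3 nodes) is used only by "fenbelfen"; the node for "fenbel" still has the child "n", so pruning stops there.
Nodes removed: 3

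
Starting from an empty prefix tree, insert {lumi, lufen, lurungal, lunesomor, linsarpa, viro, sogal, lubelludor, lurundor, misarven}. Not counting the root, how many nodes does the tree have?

55

For each word, the new-node count is its length minus the longest prefix already in the trie:
  "lumi" → 4 new (l, u, m, i)
  "lufen" → prefix "lu" already present; 3 new (f, e, n)
  "lurungal" → prefix "lu" already present; 6 new (r, u, n, g, a, l)
  "lunesomor" → prefix "lu" already present; 7 new (n, e, s, o, m, o, r)
  "linsarpa" → prefix "l" already present; 7 new (i, n, s, a, r, p, a)
  "viro" → 4 new (v, i, r, o)
  "sogal" → 5 new (s, o, g, a, l)
  "lubelludor" → prefix "lu" already present; 8 new (b, e, l, l, u, d, o, r)
  "lurundor" → prefix "lurun" already present; 3 new (d, o, r)
  "misarven" → 8 new (m, i, s, a, r, v, e, n)
Total nodes = 4 + 3 + 6 + 7 + 7 + 4 + 5 + 8 + 3 + 8 = 55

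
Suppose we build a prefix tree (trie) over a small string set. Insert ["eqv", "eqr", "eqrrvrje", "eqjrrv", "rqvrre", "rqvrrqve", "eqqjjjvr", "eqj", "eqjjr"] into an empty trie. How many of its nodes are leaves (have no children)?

A leaf is a node with no children — equivalently, the end of a word that is not a proper prefix of any other stored word.
Those words: "eqjjr", "eqjrrv", "eqqjjjvr", "eqrrvrje", "eqv", "rqvrre", "rqvrrqve"
Leaf count: 7

7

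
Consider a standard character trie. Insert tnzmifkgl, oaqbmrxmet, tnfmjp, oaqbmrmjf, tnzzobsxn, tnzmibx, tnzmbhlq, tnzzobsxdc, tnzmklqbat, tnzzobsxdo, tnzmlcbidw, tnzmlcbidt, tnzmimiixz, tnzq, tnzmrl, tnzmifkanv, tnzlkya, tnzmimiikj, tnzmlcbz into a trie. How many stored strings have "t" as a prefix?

Walk to "t"; the words in its subtree are exactly those with that prefix.
Words under "t": tnfmjp, tnzlkya, tnzmbhlq, tnzmibx, tnzmifkanv, tnzmifkgl, tnzmimiikj, tnzmimiixz, tnzmklqbat, tnzmlcbidt, tnzmlcbidw, tnzmlcbz, tnzmrl, tnzq, tnzzobsxdc, tnzzobsxdo, tnzzobsxn
Count: 17

17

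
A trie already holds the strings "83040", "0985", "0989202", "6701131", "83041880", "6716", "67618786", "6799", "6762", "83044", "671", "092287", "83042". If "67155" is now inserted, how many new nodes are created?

The longest prefix of "67155" already in the trie is "671" (length 3).
So 5 − 3 = 2 new nodes.

2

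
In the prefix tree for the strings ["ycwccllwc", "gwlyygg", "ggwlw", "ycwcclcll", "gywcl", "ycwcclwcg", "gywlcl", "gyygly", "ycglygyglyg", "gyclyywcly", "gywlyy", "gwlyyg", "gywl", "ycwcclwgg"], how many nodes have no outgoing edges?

A leaf is a node with no children — equivalently, the end of a word that is not a proper prefix of any other stored word.
Those words: "ggwlw", "gwlyygg", "gyclyywcly", "gywcl", "gywlcl", "gywlyy", "gyygly", "ycglygyglyg", "ycwcclcll", "ycwccllwc", "ycwcclwcg", "ycwcclwgg"
Leaf count: 12

12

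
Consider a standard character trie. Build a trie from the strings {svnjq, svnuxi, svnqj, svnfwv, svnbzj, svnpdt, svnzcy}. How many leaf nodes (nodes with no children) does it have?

7

A leaf is a node with no children — equivalently, the end of a word that is not a proper prefix of any other stored word.
Those words: "svnbzj", "svnfwv", "svnjq", "svnpdt", "svnqj", "svnuxi", "svnzcy"
Leaf count: 7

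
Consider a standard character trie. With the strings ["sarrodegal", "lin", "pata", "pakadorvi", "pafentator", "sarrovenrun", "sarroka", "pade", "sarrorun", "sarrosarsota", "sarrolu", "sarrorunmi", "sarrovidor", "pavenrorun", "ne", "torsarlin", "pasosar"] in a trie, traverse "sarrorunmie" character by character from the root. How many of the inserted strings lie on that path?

2

Walk "sarrorunmie" from the root; an end-of-word marker is hit whenever a stored word is a prefix of "sarrorunmie".
Prefixes of the query that are stored words: "sarrorun", "sarrorunmi"
Count: 2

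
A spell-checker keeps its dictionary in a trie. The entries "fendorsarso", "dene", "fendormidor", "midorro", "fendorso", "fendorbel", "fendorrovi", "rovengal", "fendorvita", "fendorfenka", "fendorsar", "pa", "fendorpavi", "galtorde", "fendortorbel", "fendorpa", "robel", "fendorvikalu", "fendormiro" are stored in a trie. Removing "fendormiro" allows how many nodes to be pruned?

After clearing the end-marker at "fendormiro", prune upward until reaching a node still needed by another word.
The suffix "ro" (2 nodes) is used only by "fendormiro"; the node for "fendormi" still has the child "d", so pruning stops there.
Nodes removed: 2

2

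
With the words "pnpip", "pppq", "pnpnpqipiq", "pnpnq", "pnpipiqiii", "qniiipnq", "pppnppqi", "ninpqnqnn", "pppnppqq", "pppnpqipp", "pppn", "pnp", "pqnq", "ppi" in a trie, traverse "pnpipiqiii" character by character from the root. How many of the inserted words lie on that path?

3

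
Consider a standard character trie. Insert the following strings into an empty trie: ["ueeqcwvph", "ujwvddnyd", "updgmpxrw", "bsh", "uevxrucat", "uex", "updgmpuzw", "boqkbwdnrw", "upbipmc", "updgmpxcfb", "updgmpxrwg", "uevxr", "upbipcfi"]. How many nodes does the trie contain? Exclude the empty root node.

Count nodes per top-level branch (shared prefixes stored once):
  'b'-branch (boqkbwdnrw, bsh): 12 nodes
  'u'-branch (ueeqcwvph, uevxr, uevxrucat, uex, ujwvddnyd, upbipcfi, upbipmc, updgmpuzw, updgmpxcfb, updgmpxrw, updgmpxrwg): 48 nodes
Sum: 60

60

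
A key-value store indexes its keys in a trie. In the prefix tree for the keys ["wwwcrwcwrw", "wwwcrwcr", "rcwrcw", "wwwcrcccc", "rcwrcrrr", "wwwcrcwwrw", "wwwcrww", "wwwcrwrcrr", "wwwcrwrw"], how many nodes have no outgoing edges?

Leaves are exactly the stored words that no other stored word extends.
Those words: "rcwrcrrr", "rcwrcw", "wwwcrcccc", "wwwcrcwwrw", "wwwcrwcr", "wwwcrwcwrw", "wwwcrwrcrr", "wwwcrwrw", "wwwcrww"
Leaf count: 9

9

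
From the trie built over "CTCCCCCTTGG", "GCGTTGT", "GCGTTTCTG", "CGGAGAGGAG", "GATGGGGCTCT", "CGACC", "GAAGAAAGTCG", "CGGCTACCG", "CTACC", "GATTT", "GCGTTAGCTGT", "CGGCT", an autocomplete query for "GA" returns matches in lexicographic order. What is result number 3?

Words with prefix "GA", in lexicographic order: "GAAGAAAGTCG", "GATGGGGCTCT", "GATTT"
Position 3: GATTT

GATTT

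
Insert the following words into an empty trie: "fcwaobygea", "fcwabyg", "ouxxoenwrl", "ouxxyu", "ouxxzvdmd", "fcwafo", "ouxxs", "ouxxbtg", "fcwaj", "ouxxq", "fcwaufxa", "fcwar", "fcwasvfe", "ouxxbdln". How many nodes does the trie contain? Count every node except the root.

Trace insertions, counting only characters that open a new branch:
  "fcwaobygea" → 10 new (f, c, w, a, o, b, y, g, e, a)
  "fcwabyg" → prefix "fcwa" already present; 3 new (b, y, g)
  "ouxxoenwrl" → 10 new (o, u, x, x, o, e, n, w, r, l)
  "ouxxyu" → prefix "ouxx" already present; 2 new (y, u)
  "ouxxzvdmd" → prefix "ouxx" already present; 5 new (z, v, d, m, d)
  "fcwafo" → prefix "fcwa" already present; 2 new (f, o)
  "ouxxs" → prefix "ouxx" already present; 1 new (s)
  "ouxxbtg" → prefix "ouxx" already present; 3 new (b, t, g)
  "fcwaj" → prefix "fcwa" already present; 1 new (j)
  "ouxxq" → prefix "ouxx" already present; 1 new (q)
  "fcwaufxa" → prefix "fcwa" already present; 4 new (u, f, x, a)
  "fcwar" → prefix "fcwa" already present; 1 new (r)
  "fcwasvfe" → prefix "fcwa" already present; 4 new (s, v, f, e)
  "ouxxbdln" → prefix "ouxxb" already present; 3 new (d, l, n)
Total nodes = 10 + 3 + 10 + 2 + 5 + 2 + 1 + 3 + 1 + 1 + 4 + 1 + 4 + 3 = 50

50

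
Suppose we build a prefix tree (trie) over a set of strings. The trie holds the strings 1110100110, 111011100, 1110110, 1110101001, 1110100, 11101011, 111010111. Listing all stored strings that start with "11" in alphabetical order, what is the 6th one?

1110110

Words with prefix "11", in lexicographic order: "1110100", "1110100110", "1110101001", "11101011", "111010111", "1110110", "111011100"
Position 6: 1110110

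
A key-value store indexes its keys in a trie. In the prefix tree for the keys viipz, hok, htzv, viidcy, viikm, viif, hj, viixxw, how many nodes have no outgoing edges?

8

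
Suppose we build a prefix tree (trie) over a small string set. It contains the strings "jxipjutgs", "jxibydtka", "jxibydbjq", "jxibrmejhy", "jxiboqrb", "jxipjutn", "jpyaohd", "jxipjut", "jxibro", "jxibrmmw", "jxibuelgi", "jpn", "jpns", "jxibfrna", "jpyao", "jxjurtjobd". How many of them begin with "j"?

16

Walk to "j"; the words in its subtree are exactly those with that prefix.
Matches: "jpn", "jpns", "jpyao", "jpyaohd", "jxibfrna", "jxiboqrb", "jxibrmejhy", "jxibrmmw", "jxibro", "jxibuelgi", "jxibydbjq", "jxibydtka", "jxipjut", "jxipjutgs", "jxipjutn", "jxjurtjobd"
Count: 16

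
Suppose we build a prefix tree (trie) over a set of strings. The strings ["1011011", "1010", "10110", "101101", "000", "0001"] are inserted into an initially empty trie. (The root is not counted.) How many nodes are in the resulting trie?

For each word, the new-node count is its length minus the longest prefix already in the trie:
  "1011011" → 7 new (1, 0, 1, 1, 0, 1, 1)
  "1010" → prefix "101" already present; 1 new (0)
  "10110" → prefix "10110" already present; 0 new (none)
  "101101" → prefix "101101" already present; 0 new (none)
  "000" → 3 new (0, 0, 0)
  "0001" → prefix "000" already present; 1 new (1)
Total nodes = 7 + 1 + 0 + 0 + 3 + 1 = 12

12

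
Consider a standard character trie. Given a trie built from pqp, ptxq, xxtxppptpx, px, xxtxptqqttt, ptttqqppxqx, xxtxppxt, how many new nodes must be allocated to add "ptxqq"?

"ptxq" is already a path in the trie; the remaining "q" must be added.
New nodes needed: |"ptxqq"| − 4 = 5 − 4 = 1.

1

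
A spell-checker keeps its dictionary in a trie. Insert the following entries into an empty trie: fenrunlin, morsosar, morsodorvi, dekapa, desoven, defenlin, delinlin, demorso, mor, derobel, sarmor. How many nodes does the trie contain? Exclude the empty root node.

For each word, the new-node count is its length minus the longest prefix already in the trie:
  "fenrunlin" → 9 new (f, e, n, r, u, n, l, i, n)
  "morsosar" → 8 new (m, o, r, s, o, s, a, r)
  "morsodorvi" → prefix "morso" already present; 5 new (d, o, r, v, i)
  "dekapa" → 6 new (d, e, k, a, p, a)
  "desoven" → prefix "de" already present; 5 new (s, o, v, e, n)
  "defenlin" → prefix "de" already present; 6 new (f, e, n, l, i, n)
  "delinlin" → prefix "de" already present; 6 new (l, i, n, l, i, n)
  "demorso" → prefix "de" already present; 5 new (m, o, r, s, o)
  "mor" → prefix "mor" already present; 0 new (none)
  "derobel" → prefix "de" already present; 5 new (r, o, b, e, l)
  "sarmor" → 6 new (s, a, r, m, o, r)
Total nodes = 9 + 8 + 5 + 6 + 5 + 6 + 6 + 5 + 0 + 5 + 6 = 61

61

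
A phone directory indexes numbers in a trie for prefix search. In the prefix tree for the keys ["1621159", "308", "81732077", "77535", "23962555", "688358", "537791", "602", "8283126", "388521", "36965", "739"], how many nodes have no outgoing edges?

12

Leaves are exactly the stored words that no other stored word extends.
Those words: "1621159", "23962555", "308", "36965", "388521", "537791", "602", "688358", "739", "77535", "81732077", "8283126"
Leaf count: 12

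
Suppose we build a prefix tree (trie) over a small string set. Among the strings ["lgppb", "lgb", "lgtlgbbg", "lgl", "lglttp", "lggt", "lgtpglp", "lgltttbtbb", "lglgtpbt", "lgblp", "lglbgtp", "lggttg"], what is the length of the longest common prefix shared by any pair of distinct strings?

The deepest shared node is where two words last agree before diverging.
e.g. "lglttp" and "lgltttbtbb" share the prefix "lgltt" of length 5; no pair shares a longer one.
Longest shared-prefix length: 5

5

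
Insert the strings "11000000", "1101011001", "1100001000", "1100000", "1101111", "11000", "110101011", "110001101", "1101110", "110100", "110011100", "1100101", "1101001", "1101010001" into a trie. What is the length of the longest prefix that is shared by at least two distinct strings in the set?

7

The deepest shared node is where two words last agree before diverging.
e.g. "1100000" and "11000000" share the prefix "1100000" of length 7; no pair shares a longer one.
Longest shared-prefix length: 7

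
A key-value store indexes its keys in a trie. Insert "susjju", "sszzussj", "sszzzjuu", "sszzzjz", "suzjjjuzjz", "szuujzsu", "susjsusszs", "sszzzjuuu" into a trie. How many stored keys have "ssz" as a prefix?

Walk to "ssz"; the words in its subtree are exactly those with that prefix.
Words under "ssz": sszzussj, sszzzjuu, sszzzjuuu, sszzzjz
Count: 4

4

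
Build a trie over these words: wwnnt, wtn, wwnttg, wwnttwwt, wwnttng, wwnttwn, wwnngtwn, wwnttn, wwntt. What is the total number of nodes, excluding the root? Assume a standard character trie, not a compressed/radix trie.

20

Trie structure (* marks end of a word):
(root)
└─ w
   ├─ t
   │  └─ n *
   └─ w
      └─ n
         ├─ n
         │  ├─ g
         │  │  └─ t
         │  │     └─ w
         │  │        └─ n *
         │  └─ t *
         └─ t
            └─ t *
               ├─ g *
               ├─ n *
               │  └─ g *
               └─ w
                  ├─ n *
                  └─ w
                     └─ t *
Counting every labelled node above: 20.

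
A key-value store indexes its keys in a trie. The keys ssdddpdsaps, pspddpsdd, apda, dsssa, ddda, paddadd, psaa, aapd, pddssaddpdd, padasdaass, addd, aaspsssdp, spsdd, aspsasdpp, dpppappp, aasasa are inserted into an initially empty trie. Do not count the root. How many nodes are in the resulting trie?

92

Count nodes per top-level branch (shared prefixes stored once):
  'a'-branch (aapd, aasasa, aaspsssdp, addd, apda, aspsasdpp): 28 nodes
  'd'-branch (ddda, dpppappp, dsssa): 15 nodes
  'p'-branch (padasdaass, paddadd, pddssaddpdd, psaa, pspddpsdd): 34 nodes
  's'-branch (spsdd, ssdddpdsaps): 15 nodes
Sum: 92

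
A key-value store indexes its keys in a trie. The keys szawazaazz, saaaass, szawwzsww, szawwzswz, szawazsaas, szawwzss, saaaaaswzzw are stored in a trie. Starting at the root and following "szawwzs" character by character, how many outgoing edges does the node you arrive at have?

2

Walk "szawwzs" from the root, arriving at one node.
Characters that immediately follow "szawwzs" among the stored strings: {s, w}.
That node has 2 child edges.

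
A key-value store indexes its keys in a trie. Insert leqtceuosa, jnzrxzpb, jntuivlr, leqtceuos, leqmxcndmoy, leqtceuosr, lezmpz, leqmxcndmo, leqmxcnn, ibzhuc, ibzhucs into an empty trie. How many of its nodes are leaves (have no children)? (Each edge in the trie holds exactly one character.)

A leaf is a node with no children — equivalently, the end of a word that is not a proper prefix of any other stored word.
Those words: "ibzhucs", "jntuivlr", "jnzrxzpb", "leqmxcndmoy", "leqmxcnn", "leqtceuosa", "leqtceuosr", "lezmpz"
Leaf count: 8

8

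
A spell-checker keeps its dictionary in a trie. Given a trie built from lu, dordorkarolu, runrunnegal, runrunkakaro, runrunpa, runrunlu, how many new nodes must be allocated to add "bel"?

Nothing in the trie begins with "b"; the whole of "bel" is new.
3 − 0 = 3 new nodes.

3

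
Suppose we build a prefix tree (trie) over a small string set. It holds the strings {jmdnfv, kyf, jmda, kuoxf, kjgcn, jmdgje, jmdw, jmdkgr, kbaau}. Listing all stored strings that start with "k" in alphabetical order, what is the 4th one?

Filter for "k…" and sort: "kbaau", "kjgcn", "kuoxf", "kyf"
Position 4: kyf

kyf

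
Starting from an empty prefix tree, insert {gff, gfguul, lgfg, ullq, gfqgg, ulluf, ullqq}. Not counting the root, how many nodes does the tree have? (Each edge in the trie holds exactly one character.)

21

Insert word by word; a character creates a node only if that edge doesn't already exist:
  "gff" → 3 new (g, f, f)
  "gfguul" → prefix "gf" already present; 4 new (g, u, u, l)
  "lgfg" → 4 new (l, g, f, g)
  "ullq" → 4 new (u, l, l, q)
  "gfqgg" → prefix "gf" already present; 3 new (q, g, g)
  "ulluf" → prefix "ull" already present; 2 new (u, f)
  "ullqq" → prefix "ullq" already present; 1 new (q)
Total nodes = 3 + 4 + 4 + 4 + 3 + 2 + 1 = 21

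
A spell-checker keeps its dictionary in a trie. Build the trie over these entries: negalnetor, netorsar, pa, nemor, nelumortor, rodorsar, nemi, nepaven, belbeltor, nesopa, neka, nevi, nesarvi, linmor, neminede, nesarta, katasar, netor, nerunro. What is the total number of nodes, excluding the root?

88

Insert word by word; a character creates a node only if that edge doesn't already exist:
  "negalnetor" → 10 new (n, e, g, a, l, n, e, t, o, r)
  "netorsar" → prefix "ne" already present; 6 new (t, o, r, s, a, r)
  "pa" → 2 new (p, a)
  "nemor" → prefix "ne" already present; 3 new (m, o, r)
  "nelumortor" → prefix "ne" already present; 8 new (l, u, m, o, r, t, o, r)
  "rodorsar" → 8 new (r, o, d, o, r, s, a, r)
  "nemi" → prefix "nem" already present; 1 new (i)
  "nepaven" → prefix "ne" already present; 5 new (p, a, v, e, n)
  "belbeltor" → 9 new (b, e, l, b, e, l, t, o, r)
  "nesopa" → prefix "ne" already present; 4 new (s, o, p, a)
  "neka" → prefix "ne" already present; 2 new (k, a)
  "nevi" → prefix "ne" already present; 2 new (v, i)
  "nesarvi" → prefix "nes" already present; 4 new (a, r, v, i)
  "linmor" → 6 new (l, i, n, m, o, r)
  "neminede" → prefix "nemi" already present; 4 new (n, e, d, e)
  "nesarta" → prefix "nesar" already present; 2 new (t, a)
  "katasar" → 7 new (k, a, t, a, s, a, r)
  "netor" → prefix "netor" already present; 0 new (none)
  "nerunro" → prefix "ne" already present; 5 new (r, u, n, r, o)
Total nodes = 10 + 6 + 2 + 3 + 8 + 8 + 1 + 5 + 9 + 4 + 2 + 2 + 4 + 6 + 4 + 2 + 7 + 0 + 5 = 88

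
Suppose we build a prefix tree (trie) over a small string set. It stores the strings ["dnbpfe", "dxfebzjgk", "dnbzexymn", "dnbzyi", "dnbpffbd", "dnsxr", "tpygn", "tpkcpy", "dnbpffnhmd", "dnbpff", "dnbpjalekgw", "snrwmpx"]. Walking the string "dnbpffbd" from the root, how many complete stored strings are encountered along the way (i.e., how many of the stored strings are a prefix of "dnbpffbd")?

Traverse "dnbpffbd" character by character; count nodes along the way that are marked as word ends.
Prefixes of the query that are stored words: "dnbpff", "dnbpffbd"
Count: 2

2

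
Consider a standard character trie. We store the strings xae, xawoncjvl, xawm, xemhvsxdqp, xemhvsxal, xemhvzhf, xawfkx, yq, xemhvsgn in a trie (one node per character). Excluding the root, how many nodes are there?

32

For each word, the new-node count is its length minus the longest prefix already in the trie:
  "xae" → 3 new (x, a, e)
  "xawoncjvl" → prefix "xa" already present; 7 new (w, o, n, c, j, v, l)
  "xawm" → prefix "xaw" already present; 1 new (m)
  "xemhvsxdqp" → prefix "x" already present; 9 new (e, m, h, v, s, x, d, q, p)
  "xemhvsxal" → prefix "xemhvsx" already present; 2 new (a, l)
  "xemhvzhf" → prefix "xemhv" already present; 3 new (z, h, f)
  "xawfkx" → prefix "xaw" already present; 3 new (f, k, x)
  "yq" → 2 new (y, q)
  "xemhvsgn" → prefix "xemhvs" already present; 2 new (g, n)
Total nodes = 3 + 7 + 1 + 9 + 2 + 3 + 3 + 2 + 2 = 32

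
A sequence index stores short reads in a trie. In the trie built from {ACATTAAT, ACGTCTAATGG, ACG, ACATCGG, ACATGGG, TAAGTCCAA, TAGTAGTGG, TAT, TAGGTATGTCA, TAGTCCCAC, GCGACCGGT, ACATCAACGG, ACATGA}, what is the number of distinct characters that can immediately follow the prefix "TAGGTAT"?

Follow the path "TAGGTAT" to its node, then look at its outgoing edges.
Characters that immediately follow "TAGGTAT" among the stored strings: {G}.
That node has 1 child edge.

1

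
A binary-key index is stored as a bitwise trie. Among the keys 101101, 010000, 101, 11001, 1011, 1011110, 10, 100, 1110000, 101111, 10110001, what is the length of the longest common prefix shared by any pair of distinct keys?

Look for the deepest trie node that still has at least two words in its subtree.
e.g. "101111" and "1011110" share the prefix "101111" of length 6; no pair shares a longer one.
Longest shared-prefix length: 6

6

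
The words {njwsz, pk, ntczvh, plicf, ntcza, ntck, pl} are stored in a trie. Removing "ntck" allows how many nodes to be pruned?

1

A node on "ntck"'s path can go only if nothing else ends at it or branches off below it.
The suffix "k" (1 node) is used only by "ntck"; the node for "ntc" still has the child "z", so pruning stops there.
Nodes removed: 1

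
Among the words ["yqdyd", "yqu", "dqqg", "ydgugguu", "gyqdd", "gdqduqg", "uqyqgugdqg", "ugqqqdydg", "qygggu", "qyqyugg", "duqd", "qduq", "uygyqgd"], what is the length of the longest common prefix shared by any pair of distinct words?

2

Look for the deepest trie node that still has at least two words in its subtree.
e.g. "qygggu" and "qyqyugg" share the prefix "qy" of length 2; no pair shares a longer one.
Longest shared-prefix length: 2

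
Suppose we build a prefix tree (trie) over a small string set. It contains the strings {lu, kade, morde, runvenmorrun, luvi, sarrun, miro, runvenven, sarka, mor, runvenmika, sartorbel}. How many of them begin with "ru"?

Walk to "ru"; the words in its subtree are exactly those with that prefix.
Words under "ru": runvenmika, runvenmorrun, runvenven
Count: 3

3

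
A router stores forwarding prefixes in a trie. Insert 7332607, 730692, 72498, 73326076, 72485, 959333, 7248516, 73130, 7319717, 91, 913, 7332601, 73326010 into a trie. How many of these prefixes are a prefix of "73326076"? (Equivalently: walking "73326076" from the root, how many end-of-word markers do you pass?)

2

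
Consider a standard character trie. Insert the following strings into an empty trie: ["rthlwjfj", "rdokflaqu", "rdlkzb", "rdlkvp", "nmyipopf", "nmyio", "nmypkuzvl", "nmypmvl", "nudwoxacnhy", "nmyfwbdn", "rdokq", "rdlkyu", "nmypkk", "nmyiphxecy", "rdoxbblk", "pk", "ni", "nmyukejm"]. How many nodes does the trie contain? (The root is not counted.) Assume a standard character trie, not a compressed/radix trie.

Count nodes per top-level branch (shared prefixes stored once):
  'n'-branch (ni, nmyfwbdn, nmyio, nmyiphxecy, nmyipopf, nmypkk, nmypkuzvl, nmypmvl, nmyukejm, nudwoxacnhy): 45 nodes
  'p'-branch (pk): 2 nodes
  'r'-branch (rdlkvp, rdlkyu, rdlkzb, rdokflaqu, rdokq, rdoxbblk, rthlwjfj): 30 nodes
Sum: 77

77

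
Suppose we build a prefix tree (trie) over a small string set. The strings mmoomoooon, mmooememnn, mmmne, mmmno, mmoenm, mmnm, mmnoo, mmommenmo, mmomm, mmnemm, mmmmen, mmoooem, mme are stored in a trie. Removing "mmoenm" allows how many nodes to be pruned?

Walk "mmoenm" from the leaf back toward the root, removing each node that no remaining word uses.
The suffix "enm" (3 nodes) is used only by "mmoenm"; the node for "mmo" still has the child "o", so pruning stops there.
Nodes removed: 3

3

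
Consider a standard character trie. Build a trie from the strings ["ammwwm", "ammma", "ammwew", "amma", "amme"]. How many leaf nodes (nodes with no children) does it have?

5

A leaf is a node with no children — equivalently, the end of a word that is not a proper prefix of any other stored word.
Those words: "amma", "amme", "ammma", "ammwew", "ammwwm"
Leaf count: 5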